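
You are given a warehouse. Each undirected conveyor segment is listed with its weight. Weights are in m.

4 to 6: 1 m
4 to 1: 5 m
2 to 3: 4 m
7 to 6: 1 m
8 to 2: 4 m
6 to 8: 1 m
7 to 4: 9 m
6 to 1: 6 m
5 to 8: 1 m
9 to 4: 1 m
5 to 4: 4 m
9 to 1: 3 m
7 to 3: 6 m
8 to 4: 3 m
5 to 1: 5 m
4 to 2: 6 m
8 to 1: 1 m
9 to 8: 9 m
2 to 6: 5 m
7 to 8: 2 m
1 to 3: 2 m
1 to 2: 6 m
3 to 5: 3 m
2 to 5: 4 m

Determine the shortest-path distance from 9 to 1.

Settle nodes by increasing distance from 9:
9: 0
4: 1  (via 9)
6: 2  (via 4)
1: 3  (via 9)
Shortest route: 9 → 1 = 3 m.

3 m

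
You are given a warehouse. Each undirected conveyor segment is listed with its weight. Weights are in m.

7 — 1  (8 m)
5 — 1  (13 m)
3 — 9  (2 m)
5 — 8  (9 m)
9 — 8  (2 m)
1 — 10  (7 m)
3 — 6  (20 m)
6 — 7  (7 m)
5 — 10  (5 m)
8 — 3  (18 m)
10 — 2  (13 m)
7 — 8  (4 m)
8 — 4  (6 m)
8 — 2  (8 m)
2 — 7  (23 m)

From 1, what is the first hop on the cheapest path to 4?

7

Compare a few routes:
1 - 5 - 8 - 4: 13+9+6 = 28
1 - 7 - 8 - 4: 8+4+6 = 18
1 - 10 - 5 - 8 - 4: 7+5+9+6 = 27
1 - 10 - 2 - 8 - 4: 7+13+8+6 = 34
Cheapest is 1 - 7 - 8 - 4 at 18 m.
So from 1 the first move is to 7.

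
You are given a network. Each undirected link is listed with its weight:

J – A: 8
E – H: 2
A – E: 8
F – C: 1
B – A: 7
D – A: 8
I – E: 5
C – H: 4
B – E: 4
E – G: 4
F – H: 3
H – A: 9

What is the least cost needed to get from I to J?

Settle nodes by increasing distance from I:
I: 0
E: 5  (via I)
H: 7  (via E)
B: 9  (via E)
G: 9  (via E)
F: 10  (via H)
C: 11  (via H)
A: 13  (via E)
D: 21  (via A)
J: 21  (via A)
Shortest route: I–E–A–J = 21.

21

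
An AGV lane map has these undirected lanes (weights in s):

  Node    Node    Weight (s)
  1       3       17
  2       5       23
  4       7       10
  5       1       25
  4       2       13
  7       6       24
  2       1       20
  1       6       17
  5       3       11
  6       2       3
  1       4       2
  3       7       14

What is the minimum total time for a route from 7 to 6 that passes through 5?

Best 7 to 5: 7–3–5 costing 25
Shortest 5→6: 5–2–6 = 26
Total via 5: 25 + 26 = 51 s.

51 s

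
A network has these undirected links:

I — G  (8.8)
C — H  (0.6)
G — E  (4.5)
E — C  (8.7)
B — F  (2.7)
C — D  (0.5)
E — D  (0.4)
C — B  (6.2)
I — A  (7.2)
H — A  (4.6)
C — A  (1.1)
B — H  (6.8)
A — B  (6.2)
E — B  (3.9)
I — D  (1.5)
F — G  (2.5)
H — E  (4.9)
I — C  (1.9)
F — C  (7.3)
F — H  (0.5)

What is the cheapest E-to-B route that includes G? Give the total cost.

Best E to G: E–G costing 4.5
Shortest G→B: G–F–B = 5.2
Total via G: 4.5 + 5.2 = 9.7.

9.7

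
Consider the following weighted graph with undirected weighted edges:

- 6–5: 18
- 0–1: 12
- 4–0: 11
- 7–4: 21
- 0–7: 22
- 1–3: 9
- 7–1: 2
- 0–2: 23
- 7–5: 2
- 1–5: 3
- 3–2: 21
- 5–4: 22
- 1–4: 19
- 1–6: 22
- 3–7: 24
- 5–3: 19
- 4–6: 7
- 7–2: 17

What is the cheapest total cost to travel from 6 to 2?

37

Candidate routes:
6 - 5 - 7 - 2: 18+2+17 = 37
6 - 5 - 1 - 7 - 2: 18+3+2+17 = 40
Cheapest is 6 - 5 - 7 - 2 at 37.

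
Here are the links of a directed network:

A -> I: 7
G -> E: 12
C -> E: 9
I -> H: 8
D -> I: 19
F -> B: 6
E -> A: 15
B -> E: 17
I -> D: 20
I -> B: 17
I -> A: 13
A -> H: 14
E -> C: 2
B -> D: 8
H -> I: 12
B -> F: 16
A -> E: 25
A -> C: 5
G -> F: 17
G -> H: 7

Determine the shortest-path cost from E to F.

55

Enumerating some paths:
E → A → H → I → B → F: 15+14+12+17+16 = 74
E → A → I → B → F: 15+7+17+16 = 55
The minimum is 55 via E → A → I → B → F.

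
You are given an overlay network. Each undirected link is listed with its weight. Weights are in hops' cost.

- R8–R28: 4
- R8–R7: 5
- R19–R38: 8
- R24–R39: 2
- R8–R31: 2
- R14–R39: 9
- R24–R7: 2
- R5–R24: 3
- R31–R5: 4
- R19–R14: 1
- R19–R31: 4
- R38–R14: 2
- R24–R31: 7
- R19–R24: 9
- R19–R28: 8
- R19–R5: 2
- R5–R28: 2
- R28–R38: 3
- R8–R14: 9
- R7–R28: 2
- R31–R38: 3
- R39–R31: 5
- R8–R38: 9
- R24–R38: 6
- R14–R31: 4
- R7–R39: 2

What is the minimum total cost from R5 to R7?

Candidate routes:
R5 - R24 - R7: 3+2 = 5
R5 - R28 - R7: 2+2 = 4
R5 - R24 - R39 - R7: 3+2+2 = 7
Cheapest is R5 - R28 - R7 at 4 hops' cost.

4 hops' cost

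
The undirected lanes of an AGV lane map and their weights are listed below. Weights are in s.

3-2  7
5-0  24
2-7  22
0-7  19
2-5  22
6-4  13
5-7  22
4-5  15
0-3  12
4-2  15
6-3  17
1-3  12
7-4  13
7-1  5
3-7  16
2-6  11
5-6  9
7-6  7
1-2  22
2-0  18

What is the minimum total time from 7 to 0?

Candidate routes:
7 - 3 - 0: 16+12 = 28
7 - 0: 19 = 19
Cheapest is 7 - 0 at 19 s.

19 s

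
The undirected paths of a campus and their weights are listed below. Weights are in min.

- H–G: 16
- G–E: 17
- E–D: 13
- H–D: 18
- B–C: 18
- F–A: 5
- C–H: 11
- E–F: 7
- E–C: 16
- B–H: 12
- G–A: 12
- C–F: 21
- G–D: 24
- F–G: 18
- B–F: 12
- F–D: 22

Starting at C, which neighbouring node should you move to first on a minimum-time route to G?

H

Candidate routes:
C → E → G: 16+17 = 33
C → H → G: 11+16 = 27
C → F → A → G: 21+5+12 = 38
The minimum is 27 min via C → H → G.
So from C the first move is to H.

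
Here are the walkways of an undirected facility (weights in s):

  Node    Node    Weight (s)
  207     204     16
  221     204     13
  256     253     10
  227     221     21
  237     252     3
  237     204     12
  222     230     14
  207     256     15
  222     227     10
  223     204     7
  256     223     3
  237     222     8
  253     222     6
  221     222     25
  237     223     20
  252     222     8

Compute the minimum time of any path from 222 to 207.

Candidate routes:
222 → 253 → 256 → 207: 6+10+15 = 31
222 → 252 → 237 → 204 → 207: 8+3+12+16 = 39
222 → 237 → 204 → 207: 8+12+16 = 36
Cheapest is 222 → 253 → 256 → 207 at 31 s.

31 s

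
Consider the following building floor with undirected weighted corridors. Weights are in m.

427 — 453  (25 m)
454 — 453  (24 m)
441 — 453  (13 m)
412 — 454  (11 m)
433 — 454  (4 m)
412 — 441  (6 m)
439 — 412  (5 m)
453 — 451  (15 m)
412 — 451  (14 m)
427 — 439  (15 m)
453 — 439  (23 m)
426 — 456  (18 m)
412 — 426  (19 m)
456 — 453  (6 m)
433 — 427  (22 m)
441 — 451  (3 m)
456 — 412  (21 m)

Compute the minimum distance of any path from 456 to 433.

Settle nodes by increasing distance from 456:
456: 0
453: 6  (via 456)
426: 18  (via 456)
441: 19  (via 453)
412: 21  (via 456)
451: 21  (via 453)
439: 26  (via 412)
454: 30  (via 453)
427: 31  (via 453)
433: 34  (via 454)
Shortest route: 456–453–454–433 = 34 m.

34 m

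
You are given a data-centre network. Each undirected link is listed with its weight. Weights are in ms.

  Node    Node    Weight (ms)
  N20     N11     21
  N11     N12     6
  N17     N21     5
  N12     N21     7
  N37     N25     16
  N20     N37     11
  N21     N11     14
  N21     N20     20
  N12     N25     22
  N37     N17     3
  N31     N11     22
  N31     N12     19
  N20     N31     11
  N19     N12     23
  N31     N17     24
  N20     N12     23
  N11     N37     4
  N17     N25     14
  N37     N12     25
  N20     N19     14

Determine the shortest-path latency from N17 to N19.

28 ms

Enumerating some paths:
N17 → N21 → N12 → N19: 5+7+23 = 35
N17 → N37 → N20 → N19: 3+11+14 = 28
N17 → N21 → N20 → N19: 5+20+14 = 39
N17 → N37 → N11 → N12 → N19: 3+4+6+23 = 36
The minimum is 28 ms via N17 → N37 → N20 → N19.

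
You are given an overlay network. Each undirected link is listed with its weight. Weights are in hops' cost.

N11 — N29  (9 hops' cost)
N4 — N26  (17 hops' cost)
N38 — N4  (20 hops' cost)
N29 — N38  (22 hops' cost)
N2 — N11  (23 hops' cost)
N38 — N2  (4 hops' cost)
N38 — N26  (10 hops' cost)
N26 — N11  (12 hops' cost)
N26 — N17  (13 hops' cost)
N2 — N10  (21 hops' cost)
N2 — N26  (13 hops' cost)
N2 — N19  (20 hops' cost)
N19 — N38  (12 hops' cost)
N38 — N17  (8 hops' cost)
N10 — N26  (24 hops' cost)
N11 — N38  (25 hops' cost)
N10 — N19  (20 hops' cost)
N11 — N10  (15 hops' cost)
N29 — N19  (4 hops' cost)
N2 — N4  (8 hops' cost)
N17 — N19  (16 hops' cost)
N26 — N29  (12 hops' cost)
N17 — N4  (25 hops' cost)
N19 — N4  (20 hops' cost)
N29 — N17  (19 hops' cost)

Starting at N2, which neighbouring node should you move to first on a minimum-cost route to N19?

N38

Enumerating some paths:
N2 - N19: 20 = 20
N2 - N38 - N19: 4+12 = 16
N2 - N38 - N17 - N19: 4+8+16 = 28
Cheapest is N2 - N38 - N19 at 16 hops' cost.
So from N2 the first move is to N38.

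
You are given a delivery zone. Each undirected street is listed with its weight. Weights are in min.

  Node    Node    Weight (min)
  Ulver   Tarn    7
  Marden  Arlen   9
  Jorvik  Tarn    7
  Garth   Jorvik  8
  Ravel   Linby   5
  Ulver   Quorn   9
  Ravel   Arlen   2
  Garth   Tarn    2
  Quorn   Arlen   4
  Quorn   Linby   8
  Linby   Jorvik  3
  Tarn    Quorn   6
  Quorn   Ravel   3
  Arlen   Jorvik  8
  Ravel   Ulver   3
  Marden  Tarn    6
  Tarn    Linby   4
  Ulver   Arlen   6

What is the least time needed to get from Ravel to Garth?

11 min

Shortest distances from Ravel:
Ravel: 0
Arlen: 2  (via Ravel)
Quorn: 3  (via Ravel)
Ulver: 3  (via Ravel)
Linby: 5  (via Ravel)
Jorvik: 8  (via Linby)
Tarn: 9  (via Quorn)
Marden: 11  (via Arlen)
Garth: 11  (via Tarn)
Shortest route: Ravel → Quorn → Tarn → Garth = 11 min.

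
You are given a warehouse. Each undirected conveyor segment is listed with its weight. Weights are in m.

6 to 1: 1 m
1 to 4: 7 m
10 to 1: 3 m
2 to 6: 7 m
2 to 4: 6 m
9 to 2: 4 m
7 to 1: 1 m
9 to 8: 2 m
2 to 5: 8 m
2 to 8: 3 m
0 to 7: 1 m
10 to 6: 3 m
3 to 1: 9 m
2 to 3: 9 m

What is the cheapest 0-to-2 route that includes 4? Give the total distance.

Shortest 0→4: 0–7–1–4 = 9
Best 4 to 2: 4–2 costing 6
Total via 4: 9 + 6 = 15 m.

15 m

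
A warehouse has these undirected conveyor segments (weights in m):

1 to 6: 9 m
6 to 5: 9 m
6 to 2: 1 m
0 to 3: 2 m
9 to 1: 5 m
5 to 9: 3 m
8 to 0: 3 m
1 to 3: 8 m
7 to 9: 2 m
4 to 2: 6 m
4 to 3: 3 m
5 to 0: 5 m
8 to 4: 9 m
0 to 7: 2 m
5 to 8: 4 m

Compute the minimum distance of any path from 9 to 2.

Shortest distances from 9:
9: 0
7: 2  (via 9)
5: 3  (via 9)
0: 4  (via 7)
1: 5  (via 9)
3: 6  (via 0)
8: 7  (via 5)
4: 9  (via 3)
6: 12  (via 5)
2: 13  (via 6)
Shortest route: 9 → 5 → 6 → 2 = 13 m.

13 m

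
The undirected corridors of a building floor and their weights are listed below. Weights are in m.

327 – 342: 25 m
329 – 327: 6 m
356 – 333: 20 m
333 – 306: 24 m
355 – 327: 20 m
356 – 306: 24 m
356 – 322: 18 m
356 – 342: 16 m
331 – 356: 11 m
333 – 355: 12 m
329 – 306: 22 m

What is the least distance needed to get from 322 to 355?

Settle nodes by increasing distance from 322:
322: 0
356: 18  (via 322)
331: 29  (via 356)
342: 34  (via 356)
333: 38  (via 356)
306: 42  (via 356)
355: 50  (via 333)
Shortest route: 322–356–333–355 = 50 m.

50 m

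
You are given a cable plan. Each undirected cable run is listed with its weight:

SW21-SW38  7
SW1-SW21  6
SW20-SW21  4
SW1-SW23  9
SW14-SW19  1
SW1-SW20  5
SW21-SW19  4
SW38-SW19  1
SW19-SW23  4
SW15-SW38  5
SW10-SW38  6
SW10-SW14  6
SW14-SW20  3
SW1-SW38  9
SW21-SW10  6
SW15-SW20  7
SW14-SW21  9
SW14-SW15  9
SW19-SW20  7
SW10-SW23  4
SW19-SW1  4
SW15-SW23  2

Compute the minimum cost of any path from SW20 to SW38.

5

Enumerating some paths:
SW20–SW14–SW19–SW38: 3+1+1 = 5
SW20–SW19–SW38: 7+1 = 8
Cheapest is SW20–SW14–SW19–SW38 at 5.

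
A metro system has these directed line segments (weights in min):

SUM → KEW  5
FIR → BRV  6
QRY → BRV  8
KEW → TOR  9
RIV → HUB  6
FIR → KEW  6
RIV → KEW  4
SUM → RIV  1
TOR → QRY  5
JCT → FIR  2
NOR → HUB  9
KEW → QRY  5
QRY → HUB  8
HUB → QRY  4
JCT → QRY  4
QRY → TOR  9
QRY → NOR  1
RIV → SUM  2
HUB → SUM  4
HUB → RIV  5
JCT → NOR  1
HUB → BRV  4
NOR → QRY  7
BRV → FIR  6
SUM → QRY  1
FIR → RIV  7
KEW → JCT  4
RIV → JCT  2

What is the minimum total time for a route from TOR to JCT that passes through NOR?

22 min

Best TOR to NOR: TOR → QRY → NOR costing 6
Shortest NOR→JCT: NOR → HUB → RIV → JCT = 16
Total via NOR: 6 + 16 = 22 min.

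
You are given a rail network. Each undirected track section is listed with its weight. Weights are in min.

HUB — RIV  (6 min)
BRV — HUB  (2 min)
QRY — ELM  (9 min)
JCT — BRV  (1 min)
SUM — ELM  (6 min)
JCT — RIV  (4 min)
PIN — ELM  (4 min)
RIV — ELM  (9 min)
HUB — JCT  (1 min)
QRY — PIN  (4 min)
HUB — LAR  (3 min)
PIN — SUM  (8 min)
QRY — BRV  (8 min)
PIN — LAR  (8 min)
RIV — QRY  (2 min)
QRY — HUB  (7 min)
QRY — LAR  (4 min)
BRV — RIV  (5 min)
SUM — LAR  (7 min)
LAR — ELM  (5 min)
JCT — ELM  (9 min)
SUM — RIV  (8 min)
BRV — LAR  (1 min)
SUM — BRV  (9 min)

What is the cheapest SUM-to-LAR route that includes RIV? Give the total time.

14 min

Shortest SUM→RIV: SUM–RIV = 8
Shortest RIV→LAR: RIV–QRY–LAR = 6
Total via RIV: 8 + 6 = 14 min.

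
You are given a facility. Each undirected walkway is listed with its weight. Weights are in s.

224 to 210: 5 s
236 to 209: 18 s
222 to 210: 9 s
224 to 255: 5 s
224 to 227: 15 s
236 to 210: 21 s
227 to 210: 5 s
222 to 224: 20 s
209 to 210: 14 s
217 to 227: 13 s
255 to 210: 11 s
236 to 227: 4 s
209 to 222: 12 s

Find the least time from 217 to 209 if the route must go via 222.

Shortest 217→222: 217–227–210–222 = 27
Best 222 to 209: 222–209 costing 12
Total via 222: 27 + 12 = 39 s.

39 s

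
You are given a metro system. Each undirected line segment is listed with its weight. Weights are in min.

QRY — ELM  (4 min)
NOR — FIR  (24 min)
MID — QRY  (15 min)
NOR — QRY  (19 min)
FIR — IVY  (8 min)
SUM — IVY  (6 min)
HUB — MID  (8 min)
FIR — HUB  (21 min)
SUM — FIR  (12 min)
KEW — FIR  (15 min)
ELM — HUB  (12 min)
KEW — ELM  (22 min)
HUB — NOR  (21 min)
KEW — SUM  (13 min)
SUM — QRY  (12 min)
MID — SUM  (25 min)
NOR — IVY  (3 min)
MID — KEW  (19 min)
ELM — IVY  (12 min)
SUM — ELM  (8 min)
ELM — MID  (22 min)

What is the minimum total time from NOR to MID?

29 min

Candidate routes:
NOR–IVY–SUM–MID: 3+6+25 = 34
NOR–QRY–MID: 19+15 = 34
NOR–IVY–ELM–QRY–MID: 3+12+4+15 = 34
NOR–HUB–MID: 21+8 = 29
The minimum is 29 min via NOR–HUB–MID.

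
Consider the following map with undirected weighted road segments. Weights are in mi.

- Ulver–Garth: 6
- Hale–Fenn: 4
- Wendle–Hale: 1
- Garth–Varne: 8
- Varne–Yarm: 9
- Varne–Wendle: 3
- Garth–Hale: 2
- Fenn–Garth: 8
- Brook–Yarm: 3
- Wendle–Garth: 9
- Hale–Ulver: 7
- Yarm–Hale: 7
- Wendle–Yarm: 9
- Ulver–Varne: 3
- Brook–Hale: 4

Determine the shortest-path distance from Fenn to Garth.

6 mi

Settle nodes by increasing distance from Fenn:
Fenn: 0
Hale: 4  (via Fenn)
Wendle: 5  (via Hale)
Garth: 6  (via Hale)
Shortest route: Fenn–Hale–Garth = 6 mi.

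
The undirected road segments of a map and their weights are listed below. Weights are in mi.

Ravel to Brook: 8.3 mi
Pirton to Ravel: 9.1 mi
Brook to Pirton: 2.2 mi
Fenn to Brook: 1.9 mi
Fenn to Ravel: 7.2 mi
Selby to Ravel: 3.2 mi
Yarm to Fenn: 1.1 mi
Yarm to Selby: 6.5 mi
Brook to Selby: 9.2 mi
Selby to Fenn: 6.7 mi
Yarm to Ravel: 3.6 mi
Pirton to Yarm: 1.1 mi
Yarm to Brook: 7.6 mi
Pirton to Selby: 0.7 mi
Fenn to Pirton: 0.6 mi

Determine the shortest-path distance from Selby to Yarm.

1.8 mi

Running Dijkstra from Selby:
Selby: 0
Pirton: 0.7  (via Selby)
Fenn: 1.3  (via Pirton)
Yarm: 1.8  (via Pirton)
Shortest route: Selby–Pirton–Yarm = 1.8 mi.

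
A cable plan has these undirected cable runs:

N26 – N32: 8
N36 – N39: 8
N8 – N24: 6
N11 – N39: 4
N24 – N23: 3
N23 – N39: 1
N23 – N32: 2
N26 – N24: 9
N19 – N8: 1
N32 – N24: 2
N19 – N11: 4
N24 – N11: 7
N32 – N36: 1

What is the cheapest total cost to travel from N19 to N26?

Shortest distances from N19:
N19: 0
N8: 1  (via N19)
N11: 4  (via N19)
N24: 7  (via N8)
N39: 8  (via N11)
N23: 9  (via N39)
N32: 9  (via N24)
N36: 10  (via N32)
N26: 16  (via N24)
Shortest route: N19 → N8 → N24 → N26 = 16.

16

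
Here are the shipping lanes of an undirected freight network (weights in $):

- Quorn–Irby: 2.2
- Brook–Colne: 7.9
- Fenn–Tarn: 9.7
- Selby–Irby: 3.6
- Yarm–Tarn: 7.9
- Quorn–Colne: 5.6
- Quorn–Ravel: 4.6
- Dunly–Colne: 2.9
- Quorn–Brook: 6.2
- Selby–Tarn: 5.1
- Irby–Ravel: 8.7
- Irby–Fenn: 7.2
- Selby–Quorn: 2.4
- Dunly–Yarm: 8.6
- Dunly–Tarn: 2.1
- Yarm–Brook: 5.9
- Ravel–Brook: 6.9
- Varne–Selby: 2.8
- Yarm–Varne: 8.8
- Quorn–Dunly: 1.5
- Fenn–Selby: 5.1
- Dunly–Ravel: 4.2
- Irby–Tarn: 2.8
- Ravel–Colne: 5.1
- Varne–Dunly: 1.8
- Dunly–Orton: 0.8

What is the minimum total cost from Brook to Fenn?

Settle nodes by increasing distance from Brook:
Brook: 0
Yarm: 5.9  (via Brook)
Quorn: 6.2  (via Brook)
Ravel: 6.9  (via Brook)
Dunly: 7.7  (via Quorn)
Colne: 7.9  (via Brook)
Irby: 8.4  (via Quorn)
Orton: 8.5  (via Dunly)
Selby: 8.6  (via Quorn)
Varne: 9.5  (via Dunly)
Tarn: 9.8  (via Dunly)
Fenn: 13.7  (via Selby)
Shortest route: Brook–Quorn–Selby–Fenn = $13.7.

$13.7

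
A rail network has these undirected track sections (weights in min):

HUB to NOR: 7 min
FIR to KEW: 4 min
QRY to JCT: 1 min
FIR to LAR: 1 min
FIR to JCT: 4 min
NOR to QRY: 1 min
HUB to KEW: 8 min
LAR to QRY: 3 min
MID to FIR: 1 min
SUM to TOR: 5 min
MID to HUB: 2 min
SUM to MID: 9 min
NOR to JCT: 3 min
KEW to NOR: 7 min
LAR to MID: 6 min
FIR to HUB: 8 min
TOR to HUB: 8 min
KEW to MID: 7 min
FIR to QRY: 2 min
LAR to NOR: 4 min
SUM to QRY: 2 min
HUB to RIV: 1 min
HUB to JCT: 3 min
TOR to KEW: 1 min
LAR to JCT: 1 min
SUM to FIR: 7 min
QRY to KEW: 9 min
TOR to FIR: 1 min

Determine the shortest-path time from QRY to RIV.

Compare a few routes:
QRY → FIR → MID → HUB → RIV: 2+1+2+1 = 6
QRY → JCT → LAR → FIR → MID → HUB → RIV: 1+1+1+1+2+1 = 7
QRY → JCT → HUB → RIV: 1+3+1 = 5
Cheapest is QRY → JCT → HUB → RIV at 5 min.

5 min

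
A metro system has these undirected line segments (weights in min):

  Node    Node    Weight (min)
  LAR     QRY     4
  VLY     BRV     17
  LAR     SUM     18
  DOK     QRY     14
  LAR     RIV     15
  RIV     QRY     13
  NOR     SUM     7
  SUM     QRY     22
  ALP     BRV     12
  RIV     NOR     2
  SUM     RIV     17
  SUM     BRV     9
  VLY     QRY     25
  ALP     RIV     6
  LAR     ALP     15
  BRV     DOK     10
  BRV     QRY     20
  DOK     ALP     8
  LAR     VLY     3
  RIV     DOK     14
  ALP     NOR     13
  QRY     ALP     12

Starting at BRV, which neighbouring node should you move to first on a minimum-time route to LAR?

Enumerating some paths:
BRV → ALP → LAR: 12+15 = 27
BRV → SUM → LAR: 9+18 = 27
BRV → QRY → LAR: 20+4 = 24
BRV → VLY → LAR: 17+3 = 20
Cheapest is BRV → VLY → LAR at 20 min.
So from BRV the first move is to VLY.

VLY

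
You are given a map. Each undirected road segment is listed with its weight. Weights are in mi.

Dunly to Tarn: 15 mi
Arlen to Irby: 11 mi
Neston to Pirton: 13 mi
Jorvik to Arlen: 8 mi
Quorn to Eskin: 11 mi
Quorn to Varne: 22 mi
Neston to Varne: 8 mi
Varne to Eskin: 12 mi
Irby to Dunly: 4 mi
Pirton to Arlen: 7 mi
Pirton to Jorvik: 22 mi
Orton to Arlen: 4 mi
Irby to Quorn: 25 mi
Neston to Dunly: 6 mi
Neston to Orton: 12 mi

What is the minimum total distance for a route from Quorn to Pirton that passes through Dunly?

Shortest Quorn→Dunly: Quorn–Irby–Dunly = 29
Shortest Dunly→Pirton: Dunly–Neston–Pirton = 19
Total via Dunly: 29 + 19 = 48 mi.

48 mi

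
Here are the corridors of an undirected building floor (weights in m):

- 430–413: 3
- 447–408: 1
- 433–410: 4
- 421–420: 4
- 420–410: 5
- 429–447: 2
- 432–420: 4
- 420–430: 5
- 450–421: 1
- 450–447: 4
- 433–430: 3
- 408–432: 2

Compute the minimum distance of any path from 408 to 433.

Enumerating some paths:
408 - 432 - 420 - 410 - 433: 2+4+5+4 = 15
408 - 447 - 450 - 421 - 420 - 430 - 433: 1+4+1+4+5+3 = 18
408 - 447 - 450 - 421 - 420 - 410 - 433: 1+4+1+4+5+4 = 19
408 - 432 - 420 - 430 - 433: 2+4+5+3 = 14
Cheapest is 408 - 432 - 420 - 430 - 433 at 14 m.

14 m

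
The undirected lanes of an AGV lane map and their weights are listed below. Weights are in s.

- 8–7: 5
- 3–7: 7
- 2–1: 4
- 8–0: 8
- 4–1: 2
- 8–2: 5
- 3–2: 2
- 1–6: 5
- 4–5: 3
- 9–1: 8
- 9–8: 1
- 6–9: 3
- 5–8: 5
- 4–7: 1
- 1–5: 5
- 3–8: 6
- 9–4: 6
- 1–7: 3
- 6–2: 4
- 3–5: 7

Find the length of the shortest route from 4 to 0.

14 s

Running Dijkstra from 4:
4: 0
7: 1  (via 4)
1: 2  (via 4)
5: 3  (via 4)
2: 6  (via 1)
8: 6  (via 7)
9: 6  (via 4)
6: 7  (via 1)
3: 8  (via 7)
0: 14  (via 8)
Shortest route: 4–7–8–0 = 14 s.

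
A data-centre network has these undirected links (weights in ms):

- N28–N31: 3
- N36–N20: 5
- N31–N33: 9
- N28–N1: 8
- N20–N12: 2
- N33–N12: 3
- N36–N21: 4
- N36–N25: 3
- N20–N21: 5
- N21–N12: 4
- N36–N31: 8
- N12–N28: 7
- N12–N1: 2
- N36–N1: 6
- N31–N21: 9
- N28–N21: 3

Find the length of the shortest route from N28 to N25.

Settle nodes by increasing distance from N28:
N28: 0
N31: 3  (via N28)
N21: 3  (via N28)
N36: 7  (via N21)
N12: 7  (via N28)
N1: 8  (via N28)
N20: 8  (via N21)
N33: 10  (via N12)
N25: 10  (via N36)
Shortest route: N28 → N21 → N36 → N25 = 10 ms.

10 ms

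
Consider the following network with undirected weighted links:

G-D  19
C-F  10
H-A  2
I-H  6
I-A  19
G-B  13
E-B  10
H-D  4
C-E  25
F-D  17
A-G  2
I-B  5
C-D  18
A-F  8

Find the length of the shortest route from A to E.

Enumerating some paths:
A - F - C - E: 8+10+25 = 43
A - I - B - E: 19+5+10 = 34
A - H - I - B - E: 2+6+5+10 = 23
A - G - B - E: 2+13+10 = 25
The minimum is 23 via A - H - I - B - E.

23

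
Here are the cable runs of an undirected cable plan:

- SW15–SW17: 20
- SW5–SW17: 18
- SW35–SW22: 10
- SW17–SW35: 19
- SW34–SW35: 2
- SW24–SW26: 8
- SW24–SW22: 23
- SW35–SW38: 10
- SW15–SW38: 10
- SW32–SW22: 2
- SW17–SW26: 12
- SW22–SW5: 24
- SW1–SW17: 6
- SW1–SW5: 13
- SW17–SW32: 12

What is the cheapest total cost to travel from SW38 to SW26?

Shortest distances from SW38:
SW38: 0
SW15: 10  (via SW38)
SW35: 10  (via SW38)
SW34: 12  (via SW35)
SW22: 20  (via SW35)
SW32: 22  (via SW22)
SW17: 29  (via SW35)
SW1: 35  (via SW17)
SW26: 41  (via SW17)
Shortest route: SW38–SW35–SW17–SW26 = 41.

41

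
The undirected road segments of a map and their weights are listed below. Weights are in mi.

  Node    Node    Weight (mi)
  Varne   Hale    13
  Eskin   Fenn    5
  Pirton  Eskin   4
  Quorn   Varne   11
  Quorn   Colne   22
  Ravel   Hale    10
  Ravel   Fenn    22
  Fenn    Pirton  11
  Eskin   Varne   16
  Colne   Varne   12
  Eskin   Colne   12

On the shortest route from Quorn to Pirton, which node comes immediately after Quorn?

Candidate routes:
Quorn–Varne–Eskin–Pirton: 11+16+4 = 31
Quorn–Varne–Colne–Eskin–Pirton: 11+12+12+4 = 39
Quorn–Colne–Eskin–Pirton: 22+12+4 = 38
Quorn–Varne–Eskin–Fenn–Pirton: 11+16+5+11 = 43
The minimum is 31 mi via Quorn–Varne–Eskin–Pirton.
So from Quorn the first move is to Varne.

Varne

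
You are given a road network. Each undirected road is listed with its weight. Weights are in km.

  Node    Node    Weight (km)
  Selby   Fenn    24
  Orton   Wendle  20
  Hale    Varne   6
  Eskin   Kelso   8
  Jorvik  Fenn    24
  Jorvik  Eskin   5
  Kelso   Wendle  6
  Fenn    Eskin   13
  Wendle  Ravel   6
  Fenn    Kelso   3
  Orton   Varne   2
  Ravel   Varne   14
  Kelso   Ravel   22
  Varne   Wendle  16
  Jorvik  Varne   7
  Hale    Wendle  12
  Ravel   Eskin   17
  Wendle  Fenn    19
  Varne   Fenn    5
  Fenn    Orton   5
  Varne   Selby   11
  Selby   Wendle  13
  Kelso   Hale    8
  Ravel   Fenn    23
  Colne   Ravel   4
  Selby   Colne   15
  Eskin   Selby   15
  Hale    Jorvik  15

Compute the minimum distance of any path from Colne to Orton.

Compare a few routes:
Colne - Ravel - Wendle - Kelso - Fenn - Varne - Orton: 4+6+6+3+5+2 = 26
Colne - Ravel - Wendle - Kelso - Fenn - Orton: 4+6+6+3+5 = 24
Colne - Ravel - Varne - Orton: 4+14+2 = 20
Colne - Ravel - Wendle - Varne - Orton: 4+6+16+2 = 28
Cheapest is Colne - Ravel - Varne - Orton at 20 km.

20 km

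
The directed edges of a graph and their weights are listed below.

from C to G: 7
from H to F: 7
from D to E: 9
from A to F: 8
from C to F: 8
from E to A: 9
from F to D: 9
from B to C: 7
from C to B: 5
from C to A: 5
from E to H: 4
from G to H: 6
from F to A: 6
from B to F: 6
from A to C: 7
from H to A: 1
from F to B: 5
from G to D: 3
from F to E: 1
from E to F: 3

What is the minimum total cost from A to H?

13

Candidate routes:
A - C - F - E - H: 7+8+1+4 = 20
A - C - G - H: 7+7+6 = 20
A - C - B - F - E - H: 7+5+6+1+4 = 23
A - F - E - H: 8+1+4 = 13
Cheapest is A - F - E - H at 13.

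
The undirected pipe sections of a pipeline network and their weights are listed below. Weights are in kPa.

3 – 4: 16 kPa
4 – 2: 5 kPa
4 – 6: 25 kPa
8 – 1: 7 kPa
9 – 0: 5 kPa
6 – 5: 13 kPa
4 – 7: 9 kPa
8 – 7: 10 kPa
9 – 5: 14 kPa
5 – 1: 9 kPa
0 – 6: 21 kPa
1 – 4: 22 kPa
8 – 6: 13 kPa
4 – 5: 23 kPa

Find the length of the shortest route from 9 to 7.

40 kPa

Running Dijkstra from 9:
9: 0
0: 5  (via 9)
5: 14  (via 9)
1: 23  (via 5)
6: 26  (via 0)
8: 30  (via 1)
4: 37  (via 5)
7: 40  (via 8)
Shortest route: 9 → 5 → 1 → 8 → 7 = 40 kPa.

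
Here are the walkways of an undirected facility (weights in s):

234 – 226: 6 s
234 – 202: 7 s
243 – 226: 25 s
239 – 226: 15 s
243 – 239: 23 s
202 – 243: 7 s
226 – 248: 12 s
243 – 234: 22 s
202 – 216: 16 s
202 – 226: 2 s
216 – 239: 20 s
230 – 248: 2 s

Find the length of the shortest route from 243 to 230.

Shortest distances from 243:
243: 0
202: 7  (via 243)
226: 9  (via 202)
234: 14  (via 202)
248: 21  (via 226)
216: 23  (via 202)
239: 23  (via 243)
230: 23  (via 248)
Shortest route: 243–202–226–248–230 = 23 s.

23 s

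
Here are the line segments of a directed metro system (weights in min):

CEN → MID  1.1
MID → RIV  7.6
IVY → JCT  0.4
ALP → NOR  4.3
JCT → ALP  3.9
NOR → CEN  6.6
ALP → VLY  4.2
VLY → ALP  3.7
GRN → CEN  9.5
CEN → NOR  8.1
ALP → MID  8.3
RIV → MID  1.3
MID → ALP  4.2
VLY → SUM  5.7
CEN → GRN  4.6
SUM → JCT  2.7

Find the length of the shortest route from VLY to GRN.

Settle nodes by increasing distance from VLY:
VLY: 0
ALP: 3.7  (via VLY)
SUM: 5.7  (via VLY)
NOR: 8  (via ALP)
JCT: 8.4  (via SUM)
MID: 12  (via ALP)
CEN: 14.6  (via NOR)
GRN: 19.2  (via CEN)
Shortest route: VLY → ALP → NOR → CEN → GRN = 19.2 min.

19.2 min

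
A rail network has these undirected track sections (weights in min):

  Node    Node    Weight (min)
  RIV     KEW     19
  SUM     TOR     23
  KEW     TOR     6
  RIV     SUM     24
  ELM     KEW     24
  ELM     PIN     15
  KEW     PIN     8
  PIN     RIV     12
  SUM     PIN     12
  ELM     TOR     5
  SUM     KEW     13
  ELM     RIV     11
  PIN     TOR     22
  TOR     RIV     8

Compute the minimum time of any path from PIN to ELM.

Settle nodes by increasing distance from PIN:
PIN: 0
KEW: 8  (via PIN)
RIV: 12  (via PIN)
SUM: 12  (via PIN)
TOR: 14  (via KEW)
ELM: 15  (via PIN)
Shortest route: PIN–ELM = 15 min.

15 min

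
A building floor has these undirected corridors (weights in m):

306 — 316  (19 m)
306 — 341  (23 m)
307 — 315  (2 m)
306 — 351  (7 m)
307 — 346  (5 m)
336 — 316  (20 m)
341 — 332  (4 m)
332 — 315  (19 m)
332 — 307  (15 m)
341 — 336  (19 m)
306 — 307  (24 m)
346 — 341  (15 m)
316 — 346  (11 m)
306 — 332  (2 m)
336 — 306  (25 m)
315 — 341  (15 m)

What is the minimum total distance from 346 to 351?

28 m

Settle nodes by increasing distance from 346:
346: 0
307: 5  (via 346)
315: 7  (via 307)
316: 11  (via 346)
341: 15  (via 346)
332: 19  (via 341)
306: 21  (via 332)
351: 28  (via 306)
Shortest route: 346 → 341 → 332 → 306 → 351 = 28 m.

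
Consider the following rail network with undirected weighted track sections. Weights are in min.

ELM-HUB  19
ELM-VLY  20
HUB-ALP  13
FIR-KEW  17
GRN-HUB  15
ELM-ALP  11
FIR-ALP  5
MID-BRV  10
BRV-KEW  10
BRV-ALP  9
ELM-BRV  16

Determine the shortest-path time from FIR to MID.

Compare a few routes:
FIR → KEW → BRV → MID: 17+10+10 = 37
FIR → ALP → BRV → MID: 5+9+10 = 24
Cheapest is FIR → ALP → BRV → MID at 24 min.

24 min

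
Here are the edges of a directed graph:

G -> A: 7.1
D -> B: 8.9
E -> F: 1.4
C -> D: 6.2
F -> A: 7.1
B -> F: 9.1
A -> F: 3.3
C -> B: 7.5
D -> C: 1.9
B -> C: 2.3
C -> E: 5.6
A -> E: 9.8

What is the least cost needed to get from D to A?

Running Dijkstra from D:
D: 0
C: 1.9  (via D)
E: 7.5  (via C)
B: 8.9  (via D)
F: 8.9  (via E)
A: 16  (via F)
Shortest route: D → C → E → F → A = 16.

16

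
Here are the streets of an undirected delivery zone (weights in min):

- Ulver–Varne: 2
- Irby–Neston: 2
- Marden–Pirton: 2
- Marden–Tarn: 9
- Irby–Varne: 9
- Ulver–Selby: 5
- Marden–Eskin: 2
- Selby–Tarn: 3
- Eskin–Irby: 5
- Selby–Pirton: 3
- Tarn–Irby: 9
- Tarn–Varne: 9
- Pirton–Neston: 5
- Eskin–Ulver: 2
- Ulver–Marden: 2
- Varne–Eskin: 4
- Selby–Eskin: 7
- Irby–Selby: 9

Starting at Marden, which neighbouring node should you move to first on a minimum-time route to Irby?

Eskin

Compare a few routes:
Marden - Pirton - Neston - Irby: 2+5+2 = 9
Marden - Eskin - Irby: 2+5 = 7
The minimum is 7 min via Marden - Eskin - Irby.
So from Marden the first move is to Eskin.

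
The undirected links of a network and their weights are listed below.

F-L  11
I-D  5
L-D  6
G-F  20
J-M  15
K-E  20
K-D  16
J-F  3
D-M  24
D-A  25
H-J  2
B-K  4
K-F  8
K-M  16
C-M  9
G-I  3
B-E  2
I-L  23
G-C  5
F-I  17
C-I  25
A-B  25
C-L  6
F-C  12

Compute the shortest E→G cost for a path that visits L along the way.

36

Best E to L: E–B–K–F–L costing 25
Shortest L→G: L–C–G = 11
Total via L: 25 + 11 = 36.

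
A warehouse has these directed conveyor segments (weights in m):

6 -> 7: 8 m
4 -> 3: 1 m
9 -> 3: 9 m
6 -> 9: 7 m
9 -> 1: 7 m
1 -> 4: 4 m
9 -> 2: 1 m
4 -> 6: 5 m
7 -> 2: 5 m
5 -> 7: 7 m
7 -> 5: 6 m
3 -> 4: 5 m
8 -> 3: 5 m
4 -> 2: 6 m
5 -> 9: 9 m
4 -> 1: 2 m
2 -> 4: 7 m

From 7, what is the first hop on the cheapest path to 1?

2

Compare a few routes:
7 - 5 - 9 - 1: 6+9+7 = 22
7 - 2 - 4 - 1: 5+7+2 = 14
Cheapest is 7 - 2 - 4 - 1 at 14 m.
So from 7 the first move is to 2.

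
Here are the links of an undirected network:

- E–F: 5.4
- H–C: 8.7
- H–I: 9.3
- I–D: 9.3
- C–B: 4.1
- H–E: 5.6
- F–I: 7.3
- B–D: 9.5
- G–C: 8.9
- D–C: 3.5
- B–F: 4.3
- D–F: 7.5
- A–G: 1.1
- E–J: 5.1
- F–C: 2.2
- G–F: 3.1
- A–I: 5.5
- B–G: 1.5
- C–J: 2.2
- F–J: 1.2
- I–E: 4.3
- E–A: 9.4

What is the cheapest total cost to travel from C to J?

Enumerating some paths:
C → J: 2.2 = 2.2
C → F → J: 2.2+1.2 = 3.4
The minimum is 2.2 via C → J.

2.2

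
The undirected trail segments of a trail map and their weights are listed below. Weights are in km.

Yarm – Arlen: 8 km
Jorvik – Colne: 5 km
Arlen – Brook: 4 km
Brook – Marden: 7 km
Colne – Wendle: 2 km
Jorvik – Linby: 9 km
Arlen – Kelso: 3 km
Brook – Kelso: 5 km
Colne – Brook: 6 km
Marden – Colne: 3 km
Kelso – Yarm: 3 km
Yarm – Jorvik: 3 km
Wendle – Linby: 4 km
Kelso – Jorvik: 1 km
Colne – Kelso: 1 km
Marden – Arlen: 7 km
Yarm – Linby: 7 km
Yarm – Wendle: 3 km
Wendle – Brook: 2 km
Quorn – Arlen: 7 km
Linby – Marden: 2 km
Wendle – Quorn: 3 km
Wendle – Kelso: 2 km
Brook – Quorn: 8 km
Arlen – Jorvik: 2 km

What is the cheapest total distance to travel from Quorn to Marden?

Shortest distances from Quorn:
Quorn: 0
Wendle: 3  (via Quorn)
Kelso: 5  (via Wendle)
Brook: 5  (via Wendle)
Colne: 5  (via Wendle)
Yarm: 6  (via Wendle)
Jorvik: 6  (via Kelso)
Arlen: 7  (via Quorn)
Linby: 7  (via Wendle)
Marden: 8  (via Colne)
Shortest route: Quorn → Wendle → Colne → Marden = 8 km.

8 km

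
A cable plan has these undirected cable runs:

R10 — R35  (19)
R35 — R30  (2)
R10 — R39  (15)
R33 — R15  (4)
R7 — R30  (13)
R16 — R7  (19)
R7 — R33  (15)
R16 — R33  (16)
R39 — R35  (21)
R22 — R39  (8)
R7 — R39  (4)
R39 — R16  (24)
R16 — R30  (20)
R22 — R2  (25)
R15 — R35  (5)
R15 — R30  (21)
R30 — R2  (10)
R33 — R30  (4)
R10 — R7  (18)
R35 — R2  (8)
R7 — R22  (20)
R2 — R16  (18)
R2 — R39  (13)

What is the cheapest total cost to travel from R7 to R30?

13

Shortest distances from R7:
R7: 0
R39: 4  (via R7)
R22: 12  (via R39)
R30: 13  (via R7)
Shortest route: R7–R30 = 13.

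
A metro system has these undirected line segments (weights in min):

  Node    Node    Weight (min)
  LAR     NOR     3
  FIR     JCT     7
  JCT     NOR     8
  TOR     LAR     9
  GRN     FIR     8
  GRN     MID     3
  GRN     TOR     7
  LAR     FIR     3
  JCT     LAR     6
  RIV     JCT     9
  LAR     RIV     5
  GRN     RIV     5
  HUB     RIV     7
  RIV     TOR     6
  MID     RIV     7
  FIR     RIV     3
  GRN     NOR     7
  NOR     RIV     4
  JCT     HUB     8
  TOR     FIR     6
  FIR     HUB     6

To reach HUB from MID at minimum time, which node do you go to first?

Enumerating some paths:
MID → GRN → RIV → HUB: 3+5+7 = 15
MID → RIV → HUB: 7+7 = 14
The minimum is 14 min via MID → RIV → HUB.
So from MID the first move is to RIV.

RIV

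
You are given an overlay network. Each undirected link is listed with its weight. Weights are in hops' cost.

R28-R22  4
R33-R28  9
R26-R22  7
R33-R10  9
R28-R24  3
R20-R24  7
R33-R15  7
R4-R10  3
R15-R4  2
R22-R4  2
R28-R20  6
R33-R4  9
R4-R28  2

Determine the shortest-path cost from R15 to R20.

Compare a few routes:
R15–R4–R28–R20: 2+2+6 = 10
R15–R4–R22–R28–R20: 2+2+4+6 = 14
R15–R4–R28–R24–R20: 2+2+3+7 = 14
Cheapest is R15–R4–R28–R20 at 10 hops' cost.

10 hops' cost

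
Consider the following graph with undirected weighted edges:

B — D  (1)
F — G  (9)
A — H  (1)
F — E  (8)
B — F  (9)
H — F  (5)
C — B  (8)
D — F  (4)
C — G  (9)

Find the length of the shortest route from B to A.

11

Compare a few routes:
B - F - H - A: 9+5+1 = 15
B - D - F - H - A: 1+4+5+1 = 11
Cheapest is B - D - F - H - A at 11.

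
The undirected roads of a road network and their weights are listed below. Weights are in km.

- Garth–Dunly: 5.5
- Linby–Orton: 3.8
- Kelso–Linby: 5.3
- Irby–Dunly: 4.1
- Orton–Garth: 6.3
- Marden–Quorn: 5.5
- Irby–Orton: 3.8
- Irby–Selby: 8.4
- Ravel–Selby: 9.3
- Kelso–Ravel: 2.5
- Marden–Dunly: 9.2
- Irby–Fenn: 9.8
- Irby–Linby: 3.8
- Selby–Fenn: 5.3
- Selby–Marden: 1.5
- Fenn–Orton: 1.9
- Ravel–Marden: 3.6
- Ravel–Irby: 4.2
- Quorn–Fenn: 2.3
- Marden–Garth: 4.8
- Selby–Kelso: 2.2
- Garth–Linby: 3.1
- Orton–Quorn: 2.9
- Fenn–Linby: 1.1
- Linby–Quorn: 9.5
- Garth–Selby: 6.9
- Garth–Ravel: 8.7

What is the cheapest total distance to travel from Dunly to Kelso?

10.8 km

Settle nodes by increasing distance from Dunly:
Dunly: 0
Irby: 4.1  (via Dunly)
Garth: 5.5  (via Dunly)
Linby: 7.9  (via Irby)
Orton: 7.9  (via Irby)
Ravel: 8.3  (via Irby)
Fenn: 9  (via Linby)
Marden: 9.2  (via Dunly)
Selby: 10.7  (via Marden)
Quorn: 10.8  (via Orton)
Kelso: 10.8  (via Ravel)
Shortest route: Dunly → Irby → Ravel → Kelso = 10.8 km.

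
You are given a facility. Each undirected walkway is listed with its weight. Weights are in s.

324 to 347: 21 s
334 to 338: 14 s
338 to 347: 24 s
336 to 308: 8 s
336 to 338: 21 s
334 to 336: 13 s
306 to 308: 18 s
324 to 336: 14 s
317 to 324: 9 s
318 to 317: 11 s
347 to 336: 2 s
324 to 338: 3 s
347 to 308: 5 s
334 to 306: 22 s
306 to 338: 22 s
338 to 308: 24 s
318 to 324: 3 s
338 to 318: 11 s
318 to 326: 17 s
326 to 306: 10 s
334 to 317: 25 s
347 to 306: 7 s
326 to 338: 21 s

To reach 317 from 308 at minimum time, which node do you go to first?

Enumerating some paths:
308–336–324–317: 8+14+9 = 31
308–347–336–324–317: 5+2+14+9 = 30
The minimum is 30 s via 308–347–336–324–317.
So from 308 the first move is to 347.

347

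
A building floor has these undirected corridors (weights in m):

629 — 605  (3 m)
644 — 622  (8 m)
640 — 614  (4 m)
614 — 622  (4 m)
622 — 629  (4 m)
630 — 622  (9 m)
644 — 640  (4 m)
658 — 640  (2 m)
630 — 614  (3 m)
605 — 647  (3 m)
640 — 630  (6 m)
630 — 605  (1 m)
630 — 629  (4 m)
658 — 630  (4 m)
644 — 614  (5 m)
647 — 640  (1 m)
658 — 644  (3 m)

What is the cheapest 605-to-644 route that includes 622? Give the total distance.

15 m

Best 605 to 622: 605–629–622 costing 7
Best 622 to 644: 622–644 costing 8
Total via 622: 7 + 8 = 15 m.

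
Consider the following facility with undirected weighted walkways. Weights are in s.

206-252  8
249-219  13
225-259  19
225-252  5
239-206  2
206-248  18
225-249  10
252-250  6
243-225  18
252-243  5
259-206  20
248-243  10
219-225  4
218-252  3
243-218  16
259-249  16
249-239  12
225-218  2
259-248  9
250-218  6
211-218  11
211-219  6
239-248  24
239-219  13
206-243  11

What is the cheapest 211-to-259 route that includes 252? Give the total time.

Shortest 211→252: 211 → 218 → 252 = 14
Shortest 252→259: 252 → 225 → 259 = 24
Total via 252: 14 + 24 = 38 s.

38 s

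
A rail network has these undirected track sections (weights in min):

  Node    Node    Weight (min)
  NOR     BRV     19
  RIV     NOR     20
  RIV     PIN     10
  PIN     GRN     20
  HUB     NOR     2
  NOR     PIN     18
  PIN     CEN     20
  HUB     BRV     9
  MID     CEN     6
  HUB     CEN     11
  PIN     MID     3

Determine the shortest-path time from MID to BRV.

Candidate routes:
MID → CEN → HUB → NOR → BRV: 6+11+2+19 = 38
MID → PIN → NOR → HUB → BRV: 3+18+2+9 = 32
MID → PIN → NOR → BRV: 3+18+19 = 40
MID → CEN → HUB → BRV: 6+11+9 = 26
The minimum is 26 min via MID → CEN → HUB → BRV.

26 min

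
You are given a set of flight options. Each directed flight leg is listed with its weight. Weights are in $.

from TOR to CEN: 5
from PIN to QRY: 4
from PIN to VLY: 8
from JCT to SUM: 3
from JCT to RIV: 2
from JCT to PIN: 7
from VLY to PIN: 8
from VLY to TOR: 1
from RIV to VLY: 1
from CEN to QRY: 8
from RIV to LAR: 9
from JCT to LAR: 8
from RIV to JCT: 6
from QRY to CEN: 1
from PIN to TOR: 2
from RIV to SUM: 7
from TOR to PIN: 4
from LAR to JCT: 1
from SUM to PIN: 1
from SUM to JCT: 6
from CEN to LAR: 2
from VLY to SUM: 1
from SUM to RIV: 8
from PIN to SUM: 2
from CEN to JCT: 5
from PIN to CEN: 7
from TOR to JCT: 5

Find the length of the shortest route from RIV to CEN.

$7

Shortest distances from RIV:
RIV: 0
VLY: 1  (via RIV)
SUM: 2  (via VLY)
TOR: 2  (via VLY)
PIN: 3  (via SUM)
JCT: 6  (via RIV)
CEN: 7  (via TOR)
Shortest route: RIV–VLY–TOR–CEN = $7.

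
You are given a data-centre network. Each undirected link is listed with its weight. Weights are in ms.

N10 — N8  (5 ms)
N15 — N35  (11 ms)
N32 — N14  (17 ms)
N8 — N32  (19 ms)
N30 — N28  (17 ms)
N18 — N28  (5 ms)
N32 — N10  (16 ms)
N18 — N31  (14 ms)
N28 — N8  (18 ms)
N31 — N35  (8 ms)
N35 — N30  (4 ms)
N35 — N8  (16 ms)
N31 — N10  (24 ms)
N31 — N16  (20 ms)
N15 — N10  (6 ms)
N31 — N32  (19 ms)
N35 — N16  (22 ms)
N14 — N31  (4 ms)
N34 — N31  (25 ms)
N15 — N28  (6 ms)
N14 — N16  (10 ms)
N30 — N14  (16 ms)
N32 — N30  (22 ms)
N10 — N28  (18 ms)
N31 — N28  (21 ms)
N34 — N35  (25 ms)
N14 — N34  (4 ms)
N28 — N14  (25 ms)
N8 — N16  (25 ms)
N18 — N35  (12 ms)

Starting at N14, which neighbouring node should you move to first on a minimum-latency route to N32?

N32

Candidate routes:
N14 → N31 → N32: 4+19 = 23
N14 → N32: 17 = 17
N14 → N30 → N32: 16+22 = 38
The minimum is 17 ms via N14 → N32.
So from N14 the first move is to N32.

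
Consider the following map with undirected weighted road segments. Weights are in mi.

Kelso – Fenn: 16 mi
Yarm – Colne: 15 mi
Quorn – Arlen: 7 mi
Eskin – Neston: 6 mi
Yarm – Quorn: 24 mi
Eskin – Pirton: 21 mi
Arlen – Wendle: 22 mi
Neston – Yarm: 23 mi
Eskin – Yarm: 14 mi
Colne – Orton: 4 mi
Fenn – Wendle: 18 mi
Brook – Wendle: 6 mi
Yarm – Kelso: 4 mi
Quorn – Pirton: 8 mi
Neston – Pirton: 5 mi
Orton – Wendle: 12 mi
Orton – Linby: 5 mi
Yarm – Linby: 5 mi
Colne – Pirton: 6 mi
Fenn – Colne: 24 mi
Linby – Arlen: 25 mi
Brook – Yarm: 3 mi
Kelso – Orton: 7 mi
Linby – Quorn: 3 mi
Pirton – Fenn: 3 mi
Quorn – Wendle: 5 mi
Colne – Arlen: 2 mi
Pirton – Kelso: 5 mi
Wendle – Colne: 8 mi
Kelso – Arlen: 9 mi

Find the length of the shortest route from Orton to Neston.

15 mi

Compare a few routes:
Orton–Colne–Pirton–Neston: 4+6+5 = 15
Orton–Kelso–Pirton–Neston: 7+5+5 = 17
Orton–Linby–Quorn–Pirton–Neston: 5+3+8+5 = 21
Orton–Linby–Yarm–Kelso–Pirton–Neston: 5+5+4+5+5 = 24
The minimum is 15 mi via Orton–Colne–Pirton–Neston.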